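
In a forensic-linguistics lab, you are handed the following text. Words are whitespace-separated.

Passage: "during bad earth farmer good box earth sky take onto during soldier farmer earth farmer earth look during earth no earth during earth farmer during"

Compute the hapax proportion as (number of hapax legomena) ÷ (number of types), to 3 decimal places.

0.750

Frequencies: earth:7, during:5, farmer:4, bad:1, good:1, box:1, sky:1, take:1, onto:1, soldier:1, look:1, no:1
Hapax count = 9; type count = 12.
Ratio = 9 / 12 = 0.750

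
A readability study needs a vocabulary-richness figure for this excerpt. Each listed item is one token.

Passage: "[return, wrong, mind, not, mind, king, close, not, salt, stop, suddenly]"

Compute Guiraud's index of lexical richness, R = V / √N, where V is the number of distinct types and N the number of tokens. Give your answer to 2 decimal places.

2.71

N = 11, V = 9.
√N = 3.316625
R = 9 / 3.316625 = 2.71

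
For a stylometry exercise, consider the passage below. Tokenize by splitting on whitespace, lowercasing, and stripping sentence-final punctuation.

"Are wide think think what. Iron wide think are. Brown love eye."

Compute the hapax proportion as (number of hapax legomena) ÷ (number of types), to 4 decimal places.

Frequencies: think:3, are:2, wide:2, what:1, iron:1, brown:1, love:1, eye:1
Hapax count = 5; type count = 8.
Ratio = 5 / 8 = 0.6250

0.6250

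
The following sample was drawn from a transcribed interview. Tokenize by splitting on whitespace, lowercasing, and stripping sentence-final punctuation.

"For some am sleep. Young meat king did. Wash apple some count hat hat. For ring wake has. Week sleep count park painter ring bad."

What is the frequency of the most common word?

2

Frequencies: for:2, some:2, sleep:2, count:2, hat:2, ring:2, am:1, young:1, meat:1, king:1, did:1, wash:1, apple:1, wake:1, has:1, week:1, park:1, painter:1, bad:1
Most common: 'for' with frequency 2.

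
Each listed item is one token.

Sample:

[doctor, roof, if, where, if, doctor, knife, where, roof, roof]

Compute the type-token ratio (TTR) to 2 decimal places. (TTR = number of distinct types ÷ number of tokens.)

0.50

N = 10 tokens, V = 5 types.
TTR = V / N = 5 / 10 = 0.50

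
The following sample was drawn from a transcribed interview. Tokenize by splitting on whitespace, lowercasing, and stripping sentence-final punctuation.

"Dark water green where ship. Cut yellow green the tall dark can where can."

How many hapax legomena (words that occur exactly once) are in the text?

6

Frequencies: dark:2, green:2, where:2, can:2, water:1, ship:1, cut:1, yellow:1, the:1, tall:1
Hapax (freq=1): cut, ship, tall, the, water, yellow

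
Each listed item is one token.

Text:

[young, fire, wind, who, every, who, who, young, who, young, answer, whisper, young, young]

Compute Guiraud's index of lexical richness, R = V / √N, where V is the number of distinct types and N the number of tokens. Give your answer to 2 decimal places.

1.87

N = 14, V = 7.
√N = 3.741657
R = 7 / 3.741657 = 1.87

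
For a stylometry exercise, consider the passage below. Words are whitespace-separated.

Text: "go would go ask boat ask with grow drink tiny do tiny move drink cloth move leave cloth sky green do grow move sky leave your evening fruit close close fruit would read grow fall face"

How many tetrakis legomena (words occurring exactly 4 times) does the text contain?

0

Frequencies: grow:3, move:3, go:2, would:2, ask:2, drink:2, tiny:2, do:2, cloth:2, leave:2, sky:2, fruit:2, close:2, boat:1, with:1, green:1, your:1, evening:1, read:1, fall:1, … (1 more, each freq 1)
Words with frequency 4: (none)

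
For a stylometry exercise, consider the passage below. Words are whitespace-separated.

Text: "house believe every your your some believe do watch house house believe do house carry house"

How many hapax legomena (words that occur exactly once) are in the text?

Frequencies: house:5, believe:3, your:2, do:2, every:1, some:1, watch:1, carry:1
Hapax (freq=1): carry, every, some, watch

4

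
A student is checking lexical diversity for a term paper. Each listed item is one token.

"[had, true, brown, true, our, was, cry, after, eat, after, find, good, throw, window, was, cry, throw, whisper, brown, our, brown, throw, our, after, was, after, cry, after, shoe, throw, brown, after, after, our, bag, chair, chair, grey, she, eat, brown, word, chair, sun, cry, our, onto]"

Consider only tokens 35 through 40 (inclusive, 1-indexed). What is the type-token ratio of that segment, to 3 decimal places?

0.833

Segment tokens 35–40: bag, chair, chair, grey, she, eat
Segment N = 6, segment V = 5.
TTR = 5 / 6 = 0.833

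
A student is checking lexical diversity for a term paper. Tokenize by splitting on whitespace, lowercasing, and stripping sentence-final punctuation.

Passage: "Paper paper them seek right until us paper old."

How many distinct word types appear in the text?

7

Distinct types: {old, paper, right, seek, them, until, us}
V = 7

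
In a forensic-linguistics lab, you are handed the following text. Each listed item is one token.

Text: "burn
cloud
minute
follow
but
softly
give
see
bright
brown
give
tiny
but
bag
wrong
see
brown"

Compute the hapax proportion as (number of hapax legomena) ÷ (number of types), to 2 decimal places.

Frequencies: but:2, give:2, see:2, brown:2, burn:1, cloud:1, minute:1, follow:1, softly:1, bright:1, tiny:1, bag:1, wrong:1
Hapax count = 9; type count = 13.
Ratio = 9 / 13 = 0.69

0.69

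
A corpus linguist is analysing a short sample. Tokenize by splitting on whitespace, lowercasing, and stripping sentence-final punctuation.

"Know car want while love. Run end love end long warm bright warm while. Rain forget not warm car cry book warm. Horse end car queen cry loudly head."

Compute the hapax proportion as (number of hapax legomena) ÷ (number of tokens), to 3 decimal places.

Frequencies: warm:4, car:3, end:3, while:2, love:2, cry:2, know:1, want:1, run:1, long:1, bright:1, rain:1, forget:1, not:1, book:1, horse:1, queen:1, loudly:1, head:1
Hapax count = 13; token count = 29.
Ratio = 13 / 29 = 0.448

0.448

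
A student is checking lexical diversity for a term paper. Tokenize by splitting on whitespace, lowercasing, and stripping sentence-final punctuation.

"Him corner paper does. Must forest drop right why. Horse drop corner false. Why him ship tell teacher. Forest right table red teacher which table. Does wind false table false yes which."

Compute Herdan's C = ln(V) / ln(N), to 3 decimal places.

N = 32, V = 19.
ln(V) = 2.944439, ln(N) = 3.465736
C = 2.944439 / 3.465736 = 0.850

0.850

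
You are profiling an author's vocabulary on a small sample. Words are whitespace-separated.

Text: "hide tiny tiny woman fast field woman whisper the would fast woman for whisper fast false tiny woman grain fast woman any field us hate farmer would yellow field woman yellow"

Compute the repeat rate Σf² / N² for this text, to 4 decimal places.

Frequencies: woman:6, fast:4, tiny:3, field:3, whisper:2, would:2, yellow:2, hide:1, the:1, for:1, false:1, grain:1, any:1, us:1, hate:1, farmer:1
Σf² = 91; N² = 961
Repeat rate = 91 / 961 = 0.0947

0.0947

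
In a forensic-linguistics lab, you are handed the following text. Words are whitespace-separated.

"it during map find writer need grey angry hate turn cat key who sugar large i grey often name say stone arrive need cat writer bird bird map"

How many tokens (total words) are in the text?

Tokens: it, during, map, find, writer, need, grey, angry, hate, turn, cat, key, who, sugar, large, i, grey, often, name, say, stone, arrive, need, cat, writer, bird, bird, map
N = 28

28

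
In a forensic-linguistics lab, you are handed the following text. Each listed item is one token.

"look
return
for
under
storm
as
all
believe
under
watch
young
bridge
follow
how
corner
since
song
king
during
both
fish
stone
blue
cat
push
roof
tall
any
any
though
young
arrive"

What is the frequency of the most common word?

2

Frequencies: under:2, young:2, any:2, look:1, return:1, for:1, storm:1, as:1, all:1, believe:1, watch:1, bridge:1, follow:1, how:1, corner:1, since:1, song:1, king:1, during:1, both:1, … (9 more, each freq 1)
Most common: 'under' with frequency 2.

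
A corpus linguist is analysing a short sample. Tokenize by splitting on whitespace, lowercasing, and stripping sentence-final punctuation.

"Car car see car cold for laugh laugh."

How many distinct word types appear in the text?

5

Distinct types: {car, cold, for, laugh, see}
V = 5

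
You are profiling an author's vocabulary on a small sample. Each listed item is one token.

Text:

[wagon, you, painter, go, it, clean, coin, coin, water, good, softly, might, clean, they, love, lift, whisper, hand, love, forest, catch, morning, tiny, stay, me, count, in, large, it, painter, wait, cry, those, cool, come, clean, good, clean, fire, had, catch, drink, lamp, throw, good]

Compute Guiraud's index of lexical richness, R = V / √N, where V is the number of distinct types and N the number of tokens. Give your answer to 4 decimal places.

5.2175

N = 45, V = 35.
√N = 6.708204
R = 35 / 6.708204 = 5.2175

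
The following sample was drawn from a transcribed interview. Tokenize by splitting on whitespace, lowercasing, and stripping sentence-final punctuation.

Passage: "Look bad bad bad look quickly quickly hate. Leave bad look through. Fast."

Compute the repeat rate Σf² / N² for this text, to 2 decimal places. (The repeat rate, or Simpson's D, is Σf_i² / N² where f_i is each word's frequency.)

Frequencies: bad:4, look:3, quickly:2, hate:1, leave:1, through:1, fast:1
Σf² = 33; N² = 169
Repeat rate = 33 / 169 = 0.20

0.20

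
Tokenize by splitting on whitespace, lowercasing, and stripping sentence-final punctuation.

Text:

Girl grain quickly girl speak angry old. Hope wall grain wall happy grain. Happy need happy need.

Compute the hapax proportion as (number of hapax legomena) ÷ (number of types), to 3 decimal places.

0.500

Frequencies: grain:3, happy:3, girl:2, wall:2, need:2, quickly:1, speak:1, angry:1, old:1, hope:1
Hapax count = 5; type count = 10.
Ratio = 5 / 10 = 0.500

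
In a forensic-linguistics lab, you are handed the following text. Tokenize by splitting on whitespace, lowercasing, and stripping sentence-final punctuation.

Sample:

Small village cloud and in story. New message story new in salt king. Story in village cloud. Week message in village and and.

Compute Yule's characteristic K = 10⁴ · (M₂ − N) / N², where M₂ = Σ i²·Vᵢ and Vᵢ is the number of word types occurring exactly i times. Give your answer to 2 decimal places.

Frequencies: in:4, village:3, and:3, story:3, cloud:2, new:2, message:2, small:1, salt:1, king:1, week:1
N = 23. Frequency spectrum: V_1=4, V_2=3, V_3=3, V_4=1
M₂ = 1²·4 + 2²·3 + 3²·3 + 4²·1 = 59
K = 10000 × (59 − 23) / 23² = 680.53

680.53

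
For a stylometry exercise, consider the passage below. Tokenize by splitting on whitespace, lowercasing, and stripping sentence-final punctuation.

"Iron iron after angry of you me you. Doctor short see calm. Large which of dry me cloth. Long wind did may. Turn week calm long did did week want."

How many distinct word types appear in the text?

Distinct types: {after, angry, calm, cloth, did, doctor, dry, iron, large, long, may, me, of, see, short, turn, want, week, which, wind, you}
V = 21

21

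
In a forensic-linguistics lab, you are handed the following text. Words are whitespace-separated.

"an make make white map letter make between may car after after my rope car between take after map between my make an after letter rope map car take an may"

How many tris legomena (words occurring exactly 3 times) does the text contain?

Frequencies: make:4, after:4, an:3, map:3, between:3, car:3, letter:2, may:2, my:2, rope:2, take:2, white:1
Words with frequency 3: an, between, car, map

4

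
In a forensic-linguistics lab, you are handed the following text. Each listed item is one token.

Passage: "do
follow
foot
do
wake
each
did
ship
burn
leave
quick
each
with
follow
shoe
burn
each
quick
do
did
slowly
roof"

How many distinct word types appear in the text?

14

Distinct types: {burn, did, do, each, follow, foot, leave, quick, roof, ship, shoe, slowly, wake, with}
V = 14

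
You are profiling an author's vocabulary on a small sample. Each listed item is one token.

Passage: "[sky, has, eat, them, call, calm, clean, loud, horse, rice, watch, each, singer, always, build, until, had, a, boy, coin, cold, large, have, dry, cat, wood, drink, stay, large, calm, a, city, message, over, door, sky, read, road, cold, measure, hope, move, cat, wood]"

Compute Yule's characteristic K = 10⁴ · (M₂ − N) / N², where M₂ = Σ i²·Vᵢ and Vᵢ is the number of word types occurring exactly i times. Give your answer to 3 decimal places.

72.314

Frequencies: sky:2, calm:2, a:2, cold:2, large:2, cat:2, wood:2, has:1, eat:1, them:1, call:1, clean:1, loud:1, horse:1, rice:1, watch:1, each:1, singer:1, always:1, build:1, … (17 more, each freq 1)
N = 44. Frequency spectrum: V_1=30, V_2=7
M₂ = 1²·30 + 2²·7 = 58
K = 10000 × (58 − 44) / 44² = 72.314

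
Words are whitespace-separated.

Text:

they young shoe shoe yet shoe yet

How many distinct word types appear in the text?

4

Distinct types: {shoe, they, yet, young}
V = 4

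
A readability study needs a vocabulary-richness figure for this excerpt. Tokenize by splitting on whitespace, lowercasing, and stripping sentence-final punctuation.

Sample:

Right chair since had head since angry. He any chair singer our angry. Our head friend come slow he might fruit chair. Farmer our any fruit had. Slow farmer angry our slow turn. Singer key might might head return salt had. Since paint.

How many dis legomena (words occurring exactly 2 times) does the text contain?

5

Frequencies: our:4, chair:3, since:3, had:3, head:3, angry:3, slow:3, might:3, he:2, any:2, singer:2, fruit:2, farmer:2, right:1, friend:1, come:1, turn:1, key:1, return:1, salt:1, … (1 more, each freq 1)
Words with frequency 2: any, farmer, fruit, he, singer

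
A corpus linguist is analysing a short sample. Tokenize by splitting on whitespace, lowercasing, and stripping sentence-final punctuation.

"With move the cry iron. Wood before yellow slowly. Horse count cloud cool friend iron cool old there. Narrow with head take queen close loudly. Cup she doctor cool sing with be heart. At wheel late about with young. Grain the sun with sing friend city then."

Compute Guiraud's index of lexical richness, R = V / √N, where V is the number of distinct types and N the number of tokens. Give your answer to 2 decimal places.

5.40

N = 47, V = 37.
√N = 6.855655
R = 37 / 6.855655 = 5.40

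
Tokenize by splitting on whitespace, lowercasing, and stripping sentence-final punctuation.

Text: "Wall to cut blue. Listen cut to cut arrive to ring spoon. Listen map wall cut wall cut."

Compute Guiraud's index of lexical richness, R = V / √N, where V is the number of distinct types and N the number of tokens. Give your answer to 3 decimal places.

2.121

N = 18, V = 9.
√N = 4.242641
R = 9 / 4.242641 = 2.121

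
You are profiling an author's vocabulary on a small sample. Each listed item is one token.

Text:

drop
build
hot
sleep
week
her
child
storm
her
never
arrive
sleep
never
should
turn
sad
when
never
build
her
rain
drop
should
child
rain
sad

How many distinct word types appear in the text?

Distinct types: {arrive, build, child, drop, her, hot, never, rain, sad, should, sleep, storm, turn, week, when}
V = 15

15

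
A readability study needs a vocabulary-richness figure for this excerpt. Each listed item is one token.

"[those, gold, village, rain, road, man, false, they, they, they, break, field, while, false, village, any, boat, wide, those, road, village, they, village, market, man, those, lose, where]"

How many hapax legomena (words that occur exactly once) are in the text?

Frequencies: village:4, they:4, those:3, road:2, man:2, false:2, gold:1, rain:1, break:1, field:1, while:1, any:1, boat:1, wide:1, market:1, lose:1, where:1
Hapax (freq=1): any, boat, break, field, gold, lose, market, rain, where, while, wide

11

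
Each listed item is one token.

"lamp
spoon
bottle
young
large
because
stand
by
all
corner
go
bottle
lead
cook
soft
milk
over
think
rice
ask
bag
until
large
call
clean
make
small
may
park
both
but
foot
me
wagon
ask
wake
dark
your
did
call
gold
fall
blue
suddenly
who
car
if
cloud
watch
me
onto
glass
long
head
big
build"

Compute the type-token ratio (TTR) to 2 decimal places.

N = 56 tokens, V = 51 types.
TTR = V / N = 51 / 56 = 0.91

0.91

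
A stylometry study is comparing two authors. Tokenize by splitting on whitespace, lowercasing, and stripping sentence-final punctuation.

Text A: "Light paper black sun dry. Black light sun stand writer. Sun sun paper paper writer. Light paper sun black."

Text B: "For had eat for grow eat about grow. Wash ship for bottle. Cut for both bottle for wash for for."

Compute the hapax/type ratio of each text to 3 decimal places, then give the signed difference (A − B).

-0.214

A: hapax=2, V=7, ratio=0.286
B: hapax=5, V=10, ratio=0.500
Difference = 0.286 − 0.500 = -0.214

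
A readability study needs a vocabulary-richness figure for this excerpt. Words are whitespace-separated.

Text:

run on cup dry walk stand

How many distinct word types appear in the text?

Distinct types: {cup, dry, on, run, stand, walk}
V = 6

6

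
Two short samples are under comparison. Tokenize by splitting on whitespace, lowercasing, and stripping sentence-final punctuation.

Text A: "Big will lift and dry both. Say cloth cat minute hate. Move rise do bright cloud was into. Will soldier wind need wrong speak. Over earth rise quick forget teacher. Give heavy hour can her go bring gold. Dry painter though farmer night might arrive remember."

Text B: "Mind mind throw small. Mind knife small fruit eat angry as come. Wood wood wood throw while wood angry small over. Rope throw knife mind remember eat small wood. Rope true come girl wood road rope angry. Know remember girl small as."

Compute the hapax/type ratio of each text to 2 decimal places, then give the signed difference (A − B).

A: hapax=40, V=43, ratio=0.93
B: hapax=6, V=18, ratio=0.33
Difference = 0.93 − 0.33 = 0.60

0.60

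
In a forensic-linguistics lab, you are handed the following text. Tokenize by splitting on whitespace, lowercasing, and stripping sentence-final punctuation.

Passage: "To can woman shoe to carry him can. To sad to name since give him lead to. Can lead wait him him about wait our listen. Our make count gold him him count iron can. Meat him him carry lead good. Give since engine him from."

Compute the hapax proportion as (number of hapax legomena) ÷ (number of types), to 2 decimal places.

0.57

Frequencies: him:9, to:5, can:4, lead:3, carry:2, since:2, give:2, wait:2, our:2, count:2, woman:1, shoe:1, sad:1, name:1, about:1, listen:1, make:1, gold:1, iron:1, meat:1, … (3 more, each freq 1)
Hapax count = 13; type count = 23.
Ratio = 13 / 23 = 0.57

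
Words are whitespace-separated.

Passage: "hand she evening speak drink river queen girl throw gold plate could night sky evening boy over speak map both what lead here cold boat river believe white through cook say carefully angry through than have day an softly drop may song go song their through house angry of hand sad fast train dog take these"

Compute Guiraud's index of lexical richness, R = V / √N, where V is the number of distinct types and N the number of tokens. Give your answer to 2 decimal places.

N = 56, V = 48.
√N = 7.483315
R = 48 / 7.483315 = 6.41

6.41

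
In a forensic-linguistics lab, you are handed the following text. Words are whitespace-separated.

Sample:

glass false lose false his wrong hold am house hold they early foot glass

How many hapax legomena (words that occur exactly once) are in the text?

Frequencies: glass:2, false:2, hold:2, lose:1, his:1, wrong:1, am:1, house:1, they:1, early:1, foot:1
Hapax (freq=1): am, early, foot, his, house, lose, they, wrong

8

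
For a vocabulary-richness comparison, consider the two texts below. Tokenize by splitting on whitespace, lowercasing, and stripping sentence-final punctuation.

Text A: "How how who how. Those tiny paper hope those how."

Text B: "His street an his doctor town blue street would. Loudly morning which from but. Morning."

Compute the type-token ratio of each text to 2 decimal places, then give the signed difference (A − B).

TTR(A) = 6/10 = 0.60
TTR(B) = 12/15 = 0.80
Difference = 0.60 − 0.80 = -0.20

-0.20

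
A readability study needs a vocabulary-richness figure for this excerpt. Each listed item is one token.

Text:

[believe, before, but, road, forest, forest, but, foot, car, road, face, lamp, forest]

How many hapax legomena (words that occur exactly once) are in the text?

6

Frequencies: forest:3, but:2, road:2, believe:1, before:1, foot:1, car:1, face:1, lamp:1
Hapax (freq=1): before, believe, car, face, foot, lamp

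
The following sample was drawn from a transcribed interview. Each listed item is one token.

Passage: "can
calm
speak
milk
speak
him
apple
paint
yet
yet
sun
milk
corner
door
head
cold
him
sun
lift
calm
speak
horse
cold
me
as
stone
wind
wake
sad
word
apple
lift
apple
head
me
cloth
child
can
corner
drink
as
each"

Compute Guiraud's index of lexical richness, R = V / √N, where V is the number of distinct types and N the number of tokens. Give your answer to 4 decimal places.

N = 42, V = 26.
√N = 6.480741
R = 26 / 6.480741 = 4.0119

4.0119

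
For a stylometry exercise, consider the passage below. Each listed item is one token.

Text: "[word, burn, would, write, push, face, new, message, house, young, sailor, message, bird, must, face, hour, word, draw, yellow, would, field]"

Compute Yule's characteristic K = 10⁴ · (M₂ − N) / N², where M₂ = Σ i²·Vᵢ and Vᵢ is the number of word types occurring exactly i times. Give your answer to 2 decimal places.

Frequencies: word:2, would:2, face:2, message:2, burn:1, write:1, push:1, new:1, house:1, young:1, sailor:1, bird:1, must:1, hour:1, draw:1, yellow:1, field:1
N = 21. Frequency spectrum: V_1=13, V_2=4
M₂ = 1²·13 + 2²·4 = 29
K = 10000 × (29 − 21) / 21² = 181.41

181.41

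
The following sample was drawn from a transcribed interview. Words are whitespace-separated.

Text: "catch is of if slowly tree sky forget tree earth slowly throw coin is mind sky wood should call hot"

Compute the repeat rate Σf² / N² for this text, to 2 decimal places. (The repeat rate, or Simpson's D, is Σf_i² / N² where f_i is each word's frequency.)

0.07

Frequencies: is:2, slowly:2, tree:2, sky:2, catch:1, of:1, if:1, forget:1, earth:1, throw:1, coin:1, mind:1, wood:1, should:1, call:1, hot:1
Σf² = 28; N² = 400
Repeat rate = 28 / 400 = 0.07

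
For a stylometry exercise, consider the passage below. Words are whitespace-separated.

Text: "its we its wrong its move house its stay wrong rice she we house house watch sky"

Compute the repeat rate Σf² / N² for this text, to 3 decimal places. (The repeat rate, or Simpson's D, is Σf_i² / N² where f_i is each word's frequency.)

0.135

Frequencies: its:4, house:3, we:2, wrong:2, move:1, stay:1, rice:1, she:1, watch:1, sky:1
Σf² = 39; N² = 289
Repeat rate = 39 / 289 = 0.135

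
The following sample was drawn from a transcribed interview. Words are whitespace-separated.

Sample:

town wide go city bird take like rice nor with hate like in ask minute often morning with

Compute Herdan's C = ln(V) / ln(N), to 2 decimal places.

N = 18, V = 16.
ln(V) = 2.772589, ln(N) = 2.890372
C = 2.772589 / 2.890372 = 0.96

0.96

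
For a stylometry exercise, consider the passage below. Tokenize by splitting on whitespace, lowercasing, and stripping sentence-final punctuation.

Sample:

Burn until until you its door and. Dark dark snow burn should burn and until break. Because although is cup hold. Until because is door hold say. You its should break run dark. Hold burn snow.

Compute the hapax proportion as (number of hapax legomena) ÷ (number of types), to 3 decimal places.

0.235

Frequencies: burn:4, until:4, dark:3, hold:3, you:2, its:2, door:2, and:2, snow:2, should:2, break:2, because:2, is:2, although:1, cup:1, say:1, run:1
Hapax count = 4; type count = 17.
Ratio = 4 / 17 = 0.235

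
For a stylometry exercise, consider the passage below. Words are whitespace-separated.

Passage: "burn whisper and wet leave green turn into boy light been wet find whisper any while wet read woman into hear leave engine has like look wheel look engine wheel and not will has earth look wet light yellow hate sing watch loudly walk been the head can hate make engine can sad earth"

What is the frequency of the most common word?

Frequencies: wet:4, engine:3, look:3, whisper:2, and:2, leave:2, into:2, light:2, been:2, has:2, wheel:2, earth:2, hate:2, can:2, burn:1, green:1, turn:1, boy:1, find:1, any:1, … (16 more, each freq 1)
Most common: 'wet' with frequency 4.

4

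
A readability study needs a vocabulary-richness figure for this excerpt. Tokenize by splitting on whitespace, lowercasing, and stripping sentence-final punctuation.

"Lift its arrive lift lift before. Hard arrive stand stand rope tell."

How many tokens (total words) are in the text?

12

Tokens: lift, its, arrive, lift, lift, before, hard, arrive, stand, stand, rope, tell
N = 12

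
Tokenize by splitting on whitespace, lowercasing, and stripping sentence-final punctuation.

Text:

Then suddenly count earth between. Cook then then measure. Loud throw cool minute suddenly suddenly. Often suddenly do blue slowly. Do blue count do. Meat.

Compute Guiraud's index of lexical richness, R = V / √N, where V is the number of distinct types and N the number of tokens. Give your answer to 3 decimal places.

3.200

N = 25, V = 16.
√N = 5.000000
R = 16 / 5.000000 = 3.200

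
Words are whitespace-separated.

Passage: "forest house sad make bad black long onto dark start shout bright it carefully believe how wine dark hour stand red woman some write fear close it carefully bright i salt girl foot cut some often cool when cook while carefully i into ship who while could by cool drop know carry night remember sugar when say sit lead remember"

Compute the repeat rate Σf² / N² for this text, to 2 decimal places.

Frequencies: carefully:3, dark:2, bright:2, it:2, some:2, i:2, cool:2, when:2, while:2, remember:2, forest:1, house:1, sad:1, make:1, bad:1, black:1, long:1, onto:1, start:1, shout:1, … (29 more, each freq 1)
Σf² = 84; N² = 3600
Repeat rate = 84 / 3600 = 0.02

0.02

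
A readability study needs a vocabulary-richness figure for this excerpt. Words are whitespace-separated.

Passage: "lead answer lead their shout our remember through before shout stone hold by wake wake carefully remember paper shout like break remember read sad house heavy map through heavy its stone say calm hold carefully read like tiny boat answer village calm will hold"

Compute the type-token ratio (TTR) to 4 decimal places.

N = 44 tokens, V = 28 types.
TTR = V / N = 28 / 44 = 0.6364

0.6364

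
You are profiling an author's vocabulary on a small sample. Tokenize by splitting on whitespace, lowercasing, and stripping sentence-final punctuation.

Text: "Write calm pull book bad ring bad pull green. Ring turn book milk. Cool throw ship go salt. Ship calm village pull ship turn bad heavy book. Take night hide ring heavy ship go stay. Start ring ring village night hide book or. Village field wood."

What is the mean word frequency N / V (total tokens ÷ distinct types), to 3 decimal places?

1.917

N = 46 tokens, V = 24 types.
Mean frequency = N / V = 46 / 24 = 1.917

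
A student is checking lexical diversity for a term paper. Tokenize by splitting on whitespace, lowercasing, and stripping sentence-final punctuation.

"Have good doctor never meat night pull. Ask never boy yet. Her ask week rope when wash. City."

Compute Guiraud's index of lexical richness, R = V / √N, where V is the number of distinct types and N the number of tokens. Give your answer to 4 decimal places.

3.7712

N = 18, V = 16.
√N = 4.242641
R = 16 / 4.242641 = 3.7712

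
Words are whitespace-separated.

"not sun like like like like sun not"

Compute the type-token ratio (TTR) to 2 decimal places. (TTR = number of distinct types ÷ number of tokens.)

N = 8 tokens, V = 3 types.
TTR = V / N = 3 / 8 = 0.38

0.38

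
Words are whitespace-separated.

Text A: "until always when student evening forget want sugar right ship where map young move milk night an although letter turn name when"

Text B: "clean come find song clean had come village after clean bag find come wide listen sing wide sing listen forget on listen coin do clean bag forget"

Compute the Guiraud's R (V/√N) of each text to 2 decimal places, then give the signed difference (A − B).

A: V=21, N=22, R=4.48
B: V=15, N=27, R=2.89
Difference = 4.48 − 2.89 = 1.59

1.59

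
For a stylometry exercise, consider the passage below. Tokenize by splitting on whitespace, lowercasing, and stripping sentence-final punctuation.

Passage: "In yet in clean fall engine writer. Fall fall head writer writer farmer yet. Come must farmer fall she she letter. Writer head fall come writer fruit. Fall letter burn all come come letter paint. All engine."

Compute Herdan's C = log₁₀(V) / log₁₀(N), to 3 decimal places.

0.768

N = 37, V = 16.
log₁₀(V) = 1.204120, log₁₀(N) = 1.568202
C = 1.204120 / 1.568202 = 0.768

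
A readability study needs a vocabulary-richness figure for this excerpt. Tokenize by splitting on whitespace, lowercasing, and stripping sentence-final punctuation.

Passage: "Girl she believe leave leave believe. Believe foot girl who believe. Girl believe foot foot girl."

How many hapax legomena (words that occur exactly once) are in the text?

Frequencies: believe:5, girl:4, foot:3, leave:2, she:1, who:1
Hapax (freq=1): she, who

2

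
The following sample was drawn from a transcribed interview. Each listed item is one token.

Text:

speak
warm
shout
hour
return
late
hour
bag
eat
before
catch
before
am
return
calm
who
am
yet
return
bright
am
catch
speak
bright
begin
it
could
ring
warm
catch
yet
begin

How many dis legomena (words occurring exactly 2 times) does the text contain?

Frequencies: return:3, catch:3, am:3, speak:2, warm:2, hour:2, before:2, yet:2, bright:2, begin:2, shout:1, late:1, bag:1, eat:1, calm:1, who:1, it:1, could:1, ring:1
Words with frequency 2: before, begin, bright, hour, speak, warm, yet

7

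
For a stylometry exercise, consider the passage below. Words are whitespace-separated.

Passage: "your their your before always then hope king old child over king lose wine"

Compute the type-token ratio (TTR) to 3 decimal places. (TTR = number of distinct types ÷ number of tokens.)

N = 14 tokens, V = 12 types.
TTR = V / N = 12 / 14 = 0.857

0.857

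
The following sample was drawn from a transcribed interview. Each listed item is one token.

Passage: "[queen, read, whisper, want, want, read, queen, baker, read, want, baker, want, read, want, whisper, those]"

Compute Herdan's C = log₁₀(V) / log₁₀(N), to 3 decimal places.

N = 16, V = 6.
log₁₀(V) = 0.778151, log₁₀(N) = 1.204120
C = 0.778151 / 1.204120 = 0.646

0.646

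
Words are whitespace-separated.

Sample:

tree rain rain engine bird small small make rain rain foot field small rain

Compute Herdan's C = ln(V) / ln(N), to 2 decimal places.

0.79

N = 14, V = 8.
ln(V) = 2.079442, ln(N) = 2.639057
C = 2.079442 / 2.639057 = 0.79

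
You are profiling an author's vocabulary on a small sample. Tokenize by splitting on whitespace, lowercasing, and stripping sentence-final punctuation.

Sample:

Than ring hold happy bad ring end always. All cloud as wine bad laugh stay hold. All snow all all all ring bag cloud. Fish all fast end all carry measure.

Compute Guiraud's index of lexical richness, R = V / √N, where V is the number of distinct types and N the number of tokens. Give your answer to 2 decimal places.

3.41

N = 31, V = 19.
√N = 5.567764
R = 19 / 5.567764 = 3.41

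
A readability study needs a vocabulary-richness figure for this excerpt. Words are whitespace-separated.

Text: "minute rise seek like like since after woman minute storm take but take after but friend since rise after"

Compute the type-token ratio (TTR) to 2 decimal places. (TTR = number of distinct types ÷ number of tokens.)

N = 19 tokens, V = 11 types.
TTR = V / N = 11 / 19 = 0.58

0.58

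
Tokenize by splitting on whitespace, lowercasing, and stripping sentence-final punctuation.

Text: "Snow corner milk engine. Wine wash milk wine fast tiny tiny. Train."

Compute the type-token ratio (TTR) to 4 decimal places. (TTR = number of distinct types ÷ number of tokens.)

N = 12 tokens, V = 9 types.
TTR = V / N = 9 / 12 = 0.7500

0.7500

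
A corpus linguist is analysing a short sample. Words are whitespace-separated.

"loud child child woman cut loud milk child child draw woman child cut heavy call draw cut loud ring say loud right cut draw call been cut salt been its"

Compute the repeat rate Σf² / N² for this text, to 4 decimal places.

0.1044

Frequencies: child:5, cut:5, loud:4, draw:3, woman:2, call:2, been:2, milk:1, heavy:1, ring:1, say:1, right:1, salt:1, its:1
Σf² = 94; N² = 900
Repeat rate = 94 / 900 = 0.1044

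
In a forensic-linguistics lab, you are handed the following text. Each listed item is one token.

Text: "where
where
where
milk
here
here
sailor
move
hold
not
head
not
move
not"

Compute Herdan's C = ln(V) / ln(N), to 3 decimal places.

N = 14, V = 8.
ln(V) = 2.079442, ln(N) = 2.639057
C = 2.079442 / 2.639057 = 0.788

0.788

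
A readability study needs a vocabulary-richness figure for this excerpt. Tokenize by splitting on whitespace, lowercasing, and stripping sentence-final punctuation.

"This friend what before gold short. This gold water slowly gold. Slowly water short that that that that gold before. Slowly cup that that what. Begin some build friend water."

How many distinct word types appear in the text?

Distinct types: {before, begin, build, cup, friend, gold, short, slowly, some, that, this, water, what}
V = 13

13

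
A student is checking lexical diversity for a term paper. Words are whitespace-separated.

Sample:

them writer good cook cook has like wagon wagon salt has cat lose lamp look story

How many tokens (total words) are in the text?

Tokens: them, writer, good, cook, cook, has, like, wagon, wagon, salt, has, cat, lose, lamp, look, story
N = 16

16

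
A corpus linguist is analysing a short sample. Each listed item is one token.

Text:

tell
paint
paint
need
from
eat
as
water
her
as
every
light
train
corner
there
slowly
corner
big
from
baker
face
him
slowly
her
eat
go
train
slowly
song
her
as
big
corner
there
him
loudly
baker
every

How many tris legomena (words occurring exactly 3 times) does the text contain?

4

Frequencies: as:3, her:3, corner:3, slowly:3, paint:2, from:2, eat:2, every:2, train:2, there:2, big:2, baker:2, him:2, tell:1, need:1, water:1, light:1, face:1, go:1, song:1, … (1 more, each freq 1)
Words with frequency 3: as, corner, her, slowly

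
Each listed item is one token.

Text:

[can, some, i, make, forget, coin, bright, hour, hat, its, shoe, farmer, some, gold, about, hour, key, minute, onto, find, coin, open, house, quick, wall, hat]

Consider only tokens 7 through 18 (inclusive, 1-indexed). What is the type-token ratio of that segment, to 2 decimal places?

0.92

Segment tokens 7–18: bright, hour, hat, its, shoe, farmer, some, gold, about, hour, key, minute
Segment N = 12, segment V = 11.
TTR = 11 / 12 = 0.92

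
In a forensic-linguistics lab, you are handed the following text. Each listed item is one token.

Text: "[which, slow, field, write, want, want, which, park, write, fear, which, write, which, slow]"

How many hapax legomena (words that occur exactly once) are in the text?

3

Frequencies: which:4, write:3, slow:2, want:2, field:1, park:1, fear:1
Hapax (freq=1): fear, field, park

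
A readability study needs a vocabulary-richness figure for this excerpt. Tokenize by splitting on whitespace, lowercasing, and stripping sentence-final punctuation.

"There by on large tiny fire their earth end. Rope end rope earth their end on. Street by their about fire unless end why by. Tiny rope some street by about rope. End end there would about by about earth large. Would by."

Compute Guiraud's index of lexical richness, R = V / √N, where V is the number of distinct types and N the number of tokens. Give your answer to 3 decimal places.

2.440

N = 43, V = 16.
√N = 6.557439
R = 16 / 6.557439 = 2.440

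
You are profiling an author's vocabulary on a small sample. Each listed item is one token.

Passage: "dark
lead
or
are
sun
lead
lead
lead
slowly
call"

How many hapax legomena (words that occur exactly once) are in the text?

6

Frequencies: lead:4, dark:1, or:1, are:1, sun:1, slowly:1, call:1
Hapax (freq=1): are, call, dark, or, slowly, sun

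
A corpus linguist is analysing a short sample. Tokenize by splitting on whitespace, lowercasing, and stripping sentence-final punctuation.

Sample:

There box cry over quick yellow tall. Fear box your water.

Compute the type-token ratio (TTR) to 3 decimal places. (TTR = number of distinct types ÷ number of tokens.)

N = 11 tokens, V = 10 types.
TTR = V / N = 10 / 11 = 0.909

0.909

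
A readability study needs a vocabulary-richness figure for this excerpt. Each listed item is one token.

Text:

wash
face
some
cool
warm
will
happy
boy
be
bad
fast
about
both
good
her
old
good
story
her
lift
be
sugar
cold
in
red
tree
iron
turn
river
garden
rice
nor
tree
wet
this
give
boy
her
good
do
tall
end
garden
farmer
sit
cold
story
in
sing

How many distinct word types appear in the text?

38

Distinct types: {about, bad, be, both, boy, cold, cool, do, end, face, farmer, fast, garden, give, good, happy, her, in, iron, lift, nor, old, red, rice, river, sing, sit, some, story, sugar, tall, this, tree, turn, warm, wash, wet, will}
V = 38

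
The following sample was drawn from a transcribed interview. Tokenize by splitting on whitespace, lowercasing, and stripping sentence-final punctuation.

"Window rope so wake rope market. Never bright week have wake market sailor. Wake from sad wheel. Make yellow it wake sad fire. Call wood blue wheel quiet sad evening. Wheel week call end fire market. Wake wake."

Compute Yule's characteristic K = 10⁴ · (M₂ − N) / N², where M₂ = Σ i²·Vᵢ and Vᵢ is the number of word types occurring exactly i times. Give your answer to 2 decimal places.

Frequencies: wake:6, market:3, sad:3, wheel:3, rope:2, week:2, fire:2, call:2, window:1, so:1, never:1, bright:1, have:1, sailor:1, from:1, make:1, yellow:1, it:1, wood:1, blue:1, … (3 more, each freq 1)
N = 38. Frequency spectrum: V_1=15, V_2=4, V_3=3, V_6=1
M₂ = 1²·15 + 2²·4 + 3²·3 + 6²·1 = 94
K = 10000 × (94 − 38) / 38² = 387.81

387.81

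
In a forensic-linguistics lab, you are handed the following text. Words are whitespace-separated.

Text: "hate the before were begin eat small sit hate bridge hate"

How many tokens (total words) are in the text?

Tokens: hate, the, before, were, begin, eat, small, sit, hate, bridge, hate
N = 11

11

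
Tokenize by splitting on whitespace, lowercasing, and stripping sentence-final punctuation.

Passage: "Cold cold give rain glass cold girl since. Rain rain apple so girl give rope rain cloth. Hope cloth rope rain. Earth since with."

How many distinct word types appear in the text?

Distinct types: {apple, cloth, cold, earth, girl, give, glass, hope, rain, rope, since, so, with}
V = 13

13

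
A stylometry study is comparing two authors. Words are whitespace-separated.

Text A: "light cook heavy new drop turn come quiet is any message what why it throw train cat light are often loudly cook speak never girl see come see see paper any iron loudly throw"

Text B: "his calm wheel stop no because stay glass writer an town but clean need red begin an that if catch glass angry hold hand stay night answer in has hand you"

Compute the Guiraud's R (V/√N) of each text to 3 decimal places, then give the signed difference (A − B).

A: V=26, N=34, R=4.459
B: V=27, N=31, R=4.849
Difference = 4.459 − 4.849 = -0.390

-0.390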